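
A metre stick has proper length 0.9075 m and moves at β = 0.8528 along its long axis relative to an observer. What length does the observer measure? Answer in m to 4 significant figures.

γ = 1/√(1 − 0.8528²) = 1.91484
Length contraction: L = L₀/γ = 0.9075/1.91484 = 0.4739 m

L ≈ 0.4739 m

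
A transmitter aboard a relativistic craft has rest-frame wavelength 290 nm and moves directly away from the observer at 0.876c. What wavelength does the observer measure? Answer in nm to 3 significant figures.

Relativistic Doppler: λ_obs = λ_src √((1+β)/(1−β))
= 290 × √(1.8760/0.12400) = 290 × 3.8896 = 1130 nm

λ_obs ≈ 1130 nm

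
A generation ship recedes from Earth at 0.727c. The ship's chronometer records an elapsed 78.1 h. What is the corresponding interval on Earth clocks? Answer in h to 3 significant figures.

Δt ≈ 114 h

γ = 1/√(1 − 0.727²) = 1.4564
Time dilation: Δt = γτ₀ = 1.4564 × 78.1 h = 114 h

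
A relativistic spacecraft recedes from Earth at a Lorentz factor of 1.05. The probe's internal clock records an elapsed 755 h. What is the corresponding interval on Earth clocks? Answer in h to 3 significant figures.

Δt ≈ 793 h

γ = 1.05 (given)
Time dilation: Δt = γτ₀ = 1.05 × 755 h = 793 h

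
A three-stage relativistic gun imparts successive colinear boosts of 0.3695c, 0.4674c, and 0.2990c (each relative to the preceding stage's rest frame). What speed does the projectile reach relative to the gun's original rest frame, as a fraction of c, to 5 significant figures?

Compose boost 2: (0.4674 + 0.3695)/(1 + 0.4674×0.3695) = 0.83690/1.172704 = 0.7136496
Compose boost 3: (0.2990 + 0.7136496)/(1 + 0.2990×0.7136496) = 1.012650/1.213381 = 0.83457

u ≈ 0.83457c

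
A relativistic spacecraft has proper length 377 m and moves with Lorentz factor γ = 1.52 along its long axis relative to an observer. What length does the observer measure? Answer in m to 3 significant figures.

L ≈ 248 m

γ = 1.52 (given)
Length contraction: L = L₀/γ = 377/1.52 = 248 m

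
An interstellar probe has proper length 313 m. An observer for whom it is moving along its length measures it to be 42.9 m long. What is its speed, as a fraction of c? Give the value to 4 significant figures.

β ≈ 0.9906

γ = L₀/L = 313/42.9 = 7.29604
β = √(1 − 1/γ²) = 0.9906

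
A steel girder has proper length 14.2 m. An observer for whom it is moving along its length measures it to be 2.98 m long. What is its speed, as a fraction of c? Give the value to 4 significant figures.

γ = L₀/L = 14.2/2.98 = 4.76510
β = √(1 − 1/γ²) = 0.9777

β ≈ 0.9777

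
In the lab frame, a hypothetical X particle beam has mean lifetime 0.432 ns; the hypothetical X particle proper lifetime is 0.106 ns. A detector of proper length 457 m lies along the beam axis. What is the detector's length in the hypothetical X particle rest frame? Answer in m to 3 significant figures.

L ≈ 112 m

Time dilation ⇒ γ = Δt/τ₀ = 0.432/0.106 = 4.0755
Length contraction: L = L₀/γ = 457/4.0755 = 112 m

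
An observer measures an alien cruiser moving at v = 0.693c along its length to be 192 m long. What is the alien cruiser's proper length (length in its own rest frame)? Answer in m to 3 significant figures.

γ = 1/√(1 − 0.693²) = 1.3871
L₀ = γL = 1.3871 × 192 = 266 m

L₀ ≈ 266 m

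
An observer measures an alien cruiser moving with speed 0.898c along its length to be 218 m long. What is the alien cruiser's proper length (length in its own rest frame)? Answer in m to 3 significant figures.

γ = 1/√(1 − 0.898²) = 2.2728
L₀ = γL = 2.2728 × 218 = 495 m

L₀ ≈ 495 m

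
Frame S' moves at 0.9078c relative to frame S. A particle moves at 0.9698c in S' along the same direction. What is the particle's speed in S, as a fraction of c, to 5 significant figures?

u ≈ 0.99852c

Relativistic velocity addition: u = (u' + v)/(1 + u'v/c²)
= (0.9698 + 0.9078)/(1 + 0.9698×0.9078) = 1.8776/1.880384 = 0.99852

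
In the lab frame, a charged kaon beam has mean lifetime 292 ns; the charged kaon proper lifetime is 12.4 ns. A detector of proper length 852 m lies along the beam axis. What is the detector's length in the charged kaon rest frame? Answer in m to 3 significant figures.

L ≈ 36.2 m

Time dilation ⇒ γ = Δt/τ₀ = 292/12.4 = 23.548
Length contraction: L = L₀/γ = 852/23.548 = 36.2 m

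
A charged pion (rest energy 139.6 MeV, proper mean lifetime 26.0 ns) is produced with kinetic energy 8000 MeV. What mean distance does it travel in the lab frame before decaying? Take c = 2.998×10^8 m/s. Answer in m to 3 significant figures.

γ = 1 + K/(m₀c²) = 1 + 8000/139.6 = 58.307
β = √(1 − 1/γ²) = 0.99985
Dilated lifetime: γτ₀ = 58.307 × 26.0 ns = 1516.0 ns
d = βc·γτ₀ = 0.99985 × (2.998×10^8 m/s) × 1.5160×10^-6 s = 454 m

d ≈ 454 m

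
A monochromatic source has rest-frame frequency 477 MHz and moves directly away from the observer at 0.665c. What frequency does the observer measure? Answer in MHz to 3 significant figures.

Relativistic Doppler: f_obs = f_src √((1−β)/(1+β))
= 477 × √(0.33500/1.6650) = 477 × 0.44855 = 214 MHz

f_obs ≈ 214 MHz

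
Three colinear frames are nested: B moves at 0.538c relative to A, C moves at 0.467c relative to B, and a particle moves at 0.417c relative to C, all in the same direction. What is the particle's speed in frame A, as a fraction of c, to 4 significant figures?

Compose boost 2: (0.467 + 0.538)/(1 + 0.467×0.538) = 1.005/1.25125 = 0.803199
Compose boost 3: (0.417 + 0.803199)/(1 + 0.417×0.803199) = 1.22020/1.33493 = 0.9141

u ≈ 0.9141c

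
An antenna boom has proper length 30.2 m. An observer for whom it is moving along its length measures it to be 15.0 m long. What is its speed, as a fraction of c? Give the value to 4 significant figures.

γ = L₀/L = 30.2/15.0 = 2.01333
β = √(1 − 1/γ²) = 0.8679

β ≈ 0.8679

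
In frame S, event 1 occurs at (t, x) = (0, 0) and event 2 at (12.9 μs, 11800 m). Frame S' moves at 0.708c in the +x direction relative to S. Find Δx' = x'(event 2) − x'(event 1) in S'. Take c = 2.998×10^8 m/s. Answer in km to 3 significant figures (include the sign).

γ = 1/√(1 − 0.708²) = 1.4160
Δx' = γ(Δx − vΔt) = 1.4160 × (11800 m − 0.708×(2.998×10^8 m/s)×12.9×10^-6 s)
= 1.4160 × (9061.9 m) = 12.8 km

Δx' ≈ 12.8 km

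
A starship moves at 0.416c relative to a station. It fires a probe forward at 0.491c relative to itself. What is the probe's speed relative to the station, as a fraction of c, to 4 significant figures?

Relativistic velocity addition: u = (u' + v)/(1 + u'v/c²)
= (0.491 + 0.416)/(1 + 0.491×0.416) = 0.9070/1.20426 = 0.7532

u ≈ 0.7532c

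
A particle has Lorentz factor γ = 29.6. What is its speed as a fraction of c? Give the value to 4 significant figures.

β ≈ 0.9994

β = √(1 − 1/γ²) = √(1 − 1/29.6²) = √(0.998859) = 0.9994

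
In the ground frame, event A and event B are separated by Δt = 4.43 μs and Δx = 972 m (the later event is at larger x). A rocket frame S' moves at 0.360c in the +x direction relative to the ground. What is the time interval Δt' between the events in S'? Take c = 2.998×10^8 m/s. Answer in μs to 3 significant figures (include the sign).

Δt' ≈ 3.50 μs

γ = 1/√(1 − 0.360²) = 1.0719
Δt' = γ(Δt − vΔx/c²) = 1.0719 × (4.43 μs − 0.360×972 m / (2.998×10^8 m/s))
= 1.0719 × (3.2628 μs) = 3.50 μs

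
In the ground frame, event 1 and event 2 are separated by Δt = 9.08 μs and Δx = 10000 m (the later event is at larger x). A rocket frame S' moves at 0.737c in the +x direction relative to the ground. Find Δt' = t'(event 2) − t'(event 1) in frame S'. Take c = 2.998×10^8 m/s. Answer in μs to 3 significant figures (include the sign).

γ = 1/√(1 − 0.737²) = 1.4795
Δt' = γ(Δt − vΔx/c²) = 1.4795 × (9.08 μs − 0.737×10000 m / (2.998×10^8 m/s))
= 1.4795 × (-15.503 μs) = -22.9 μs

Δt' ≈ -22.9 μs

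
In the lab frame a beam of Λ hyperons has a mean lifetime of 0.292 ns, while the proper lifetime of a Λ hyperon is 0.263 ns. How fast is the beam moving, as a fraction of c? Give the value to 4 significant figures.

γ = Δt/τ₀ = 0.292/0.263 = 1.11027
β = √(1 − 1/γ²) = √(1 − 1/1.11027²) = 0.4345

β ≈ 0.4345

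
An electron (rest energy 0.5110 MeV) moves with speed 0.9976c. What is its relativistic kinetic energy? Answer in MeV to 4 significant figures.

γ = 1/√(1 − 0.9976²) = 14.4424
K = (γ − 1)m₀c² = (14.4424 − 1) × 0.5110 MeV = 13.4424 × 0.5110 MeV = 6.869 MeV

K ≈ 6.869 MeV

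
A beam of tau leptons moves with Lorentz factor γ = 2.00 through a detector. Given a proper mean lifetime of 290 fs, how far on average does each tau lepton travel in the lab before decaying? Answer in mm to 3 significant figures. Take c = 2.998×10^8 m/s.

β = √(1 − 1/γ²) = √(1 − 1/2.00²) = 0.86603
Dilated lifetime: Δt = γτ₀ = 2.00 × 290 fs = 580.00 fs
d = vΔt = 0.86603c × 580.00 fs = 2.5963×10^8 m/s × 5.8000×10^-13 s = 0.151 mm

d ≈ 0.151 mm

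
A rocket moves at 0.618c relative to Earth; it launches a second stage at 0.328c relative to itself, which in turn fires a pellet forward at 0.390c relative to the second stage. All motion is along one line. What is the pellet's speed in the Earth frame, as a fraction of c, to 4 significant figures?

u ≈ 0.9004c

Compose boost 2: (0.328 + 0.618)/(1 + 0.328×0.618) = 0.9460/1.20270 = 0.786561
Compose boost 3: (0.390 + 0.786561)/(1 + 0.390×0.786561) = 1.17656/1.30676 = 0.9004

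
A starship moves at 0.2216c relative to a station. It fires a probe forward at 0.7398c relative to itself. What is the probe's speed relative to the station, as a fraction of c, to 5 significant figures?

Relativistic velocity addition: u = (u' + v)/(1 + u'v/c²)
= (0.7398 + 0.2216)/(1 + 0.7398×0.2216) = 0.96140/1.163940 = 0.82599

u ≈ 0.82599c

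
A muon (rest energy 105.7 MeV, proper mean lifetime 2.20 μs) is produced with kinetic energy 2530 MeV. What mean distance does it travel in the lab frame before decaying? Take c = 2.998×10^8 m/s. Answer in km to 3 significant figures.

d ≈ 16.4 km

γ = 1 + K/(m₀c²) = 1 + 2530/105.7 = 24.936
β = √(1 − 1/γ²) = 0.99920
Dilated lifetime: γτ₀ = 24.936 × 2.20 μs = 54.858 μs
d = βc·γτ₀ = 0.99920 × (2.998×10^8 m/s) × 5.4858×10^-5 s = 16.4 km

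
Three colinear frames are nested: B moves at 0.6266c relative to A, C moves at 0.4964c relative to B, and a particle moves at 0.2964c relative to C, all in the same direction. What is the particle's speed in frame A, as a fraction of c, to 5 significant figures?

Compose boost 2: (0.4964 + 0.6266)/(1 + 0.4964×0.6266) = 1.1230/1.311044 = 0.8565691
Compose boost 3: (0.2964 + 0.8565691)/(1 + 0.2964×0.8565691) = 1.152969/1.253887 = 0.91952

u ≈ 0.91952c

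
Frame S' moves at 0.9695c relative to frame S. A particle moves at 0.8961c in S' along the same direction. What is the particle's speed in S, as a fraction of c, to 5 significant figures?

u ≈ 0.99830c

Relativistic velocity addition: u = (u' + v)/(1 + u'v/c²)
= (0.8961 + 0.9695)/(1 + 0.8961×0.9695) = 1.8656/1.868769 = 0.99830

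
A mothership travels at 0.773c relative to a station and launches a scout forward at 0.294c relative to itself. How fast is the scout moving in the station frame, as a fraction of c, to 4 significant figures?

Compose boost 2: (0.294 + 0.773)/(1 + 0.294×0.773) = 1.067/1.22726 = 0.8694

u ≈ 0.8694c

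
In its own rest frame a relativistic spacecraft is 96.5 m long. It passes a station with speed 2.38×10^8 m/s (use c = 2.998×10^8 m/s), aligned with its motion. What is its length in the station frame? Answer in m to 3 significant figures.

β = v/c = 2.38×10^8 / 2.998×10^8 = 0.79386
γ = 1/√(1 − 0.79386²) = 1.6445
Length contraction: L = L₀/γ = 96.5/1.6445 = 58.7 m

L ≈ 58.7 m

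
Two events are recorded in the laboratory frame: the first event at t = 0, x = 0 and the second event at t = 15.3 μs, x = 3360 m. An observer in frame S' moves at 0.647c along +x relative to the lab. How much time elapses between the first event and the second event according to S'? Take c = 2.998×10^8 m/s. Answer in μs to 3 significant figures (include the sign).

γ = 1/√(1 − 0.647²) = 1.3115
Δt' = γ(Δt − vΔx/c²) = 1.3115 × (15.3 μs − 0.647×3360 m / (2.998×10^8 m/s))
= 1.3115 × (8.0488 μs) = 10.6 μs

Δt' ≈ 10.6 μs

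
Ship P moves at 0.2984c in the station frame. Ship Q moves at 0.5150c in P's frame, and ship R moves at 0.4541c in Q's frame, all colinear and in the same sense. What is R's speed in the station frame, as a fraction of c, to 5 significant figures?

u ≈ 0.87804c

Compose boost 2: (0.5150 + 0.2984)/(1 + 0.5150×0.2984) = 0.81340/1.153676 = 0.7050506
Compose boost 3: (0.4541 + 0.7050506)/(1 + 0.4541×0.7050506) = 1.159151/1.320163 = 0.87804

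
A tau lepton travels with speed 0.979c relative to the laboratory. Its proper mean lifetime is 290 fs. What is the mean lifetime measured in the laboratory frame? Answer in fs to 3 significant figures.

Δt ≈ 1420 fs

γ = 1/√(1 − 0.979²) = 4.9053
Time dilation: Δt = γτ₀ = 4.9053 × 290 fs = 1420 fs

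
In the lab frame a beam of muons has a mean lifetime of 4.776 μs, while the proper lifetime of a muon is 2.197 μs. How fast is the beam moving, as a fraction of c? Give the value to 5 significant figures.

β ≈ 0.88791

γ = Δt/τ₀ = 4.776/2.197 = 2.173873
β = √(1 − 1/γ²) = √(1 − 1/2.173873²) = 0.88791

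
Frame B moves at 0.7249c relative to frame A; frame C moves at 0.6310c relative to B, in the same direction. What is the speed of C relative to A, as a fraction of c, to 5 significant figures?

Compose boost 2: (0.6310 + 0.7249)/(1 + 0.6310×0.7249) = 1.3559/1.457412 = 0.93035

u ≈ 0.93035c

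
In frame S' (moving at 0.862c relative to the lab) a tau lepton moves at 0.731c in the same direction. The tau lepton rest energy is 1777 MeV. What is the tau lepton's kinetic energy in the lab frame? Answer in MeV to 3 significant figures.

u_lab = (0.731 + 0.862)/(1 + 0.731×0.862) = 0.977227
γ = 1/√(1 − 0.977227²) = 4.7127
K = (γ − 1)m₀c² = (4.7127 − 1) × 1777 = 3.7127 × 1777 = 6600 MeV

K ≈ 6600 MeV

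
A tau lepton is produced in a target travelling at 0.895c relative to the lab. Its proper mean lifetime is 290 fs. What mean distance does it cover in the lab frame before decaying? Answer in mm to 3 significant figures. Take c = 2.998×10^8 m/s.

γ = 1/√(1 − 0.895²) = 2.2418
Dilated lifetime: Δt = γτ₀ = 2.2418 × 290 fs = 650.13 fs
d = vΔt = 0.895c × 650.13 fs = 2.6832×10^8 m/s × 6.5013×10^-13 s = 0.174 mm

d ≈ 0.174 mm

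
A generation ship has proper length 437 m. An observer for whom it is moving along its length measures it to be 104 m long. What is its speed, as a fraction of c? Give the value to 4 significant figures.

γ = L₀/L = 437/104 = 4.20192
β = √(1 − 1/γ²) = 0.9713

β ≈ 0.9713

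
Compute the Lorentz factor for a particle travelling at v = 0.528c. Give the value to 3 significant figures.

γ = 1/√(1 − β²) = 1/√(1 − 0.528²) = 1/√(0.72122) = 1.18

γ ≈ 1.18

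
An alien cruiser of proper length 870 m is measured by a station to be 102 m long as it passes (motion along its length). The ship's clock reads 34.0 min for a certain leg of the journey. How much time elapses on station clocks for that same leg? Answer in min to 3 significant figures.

Δt ≈ 290 min

Length contraction ⇒ γ = L₀/L = 870/102 = 8.5294
Time dilation: Δt = γτ₀ = 8.5294 × 34.0 min = 290 min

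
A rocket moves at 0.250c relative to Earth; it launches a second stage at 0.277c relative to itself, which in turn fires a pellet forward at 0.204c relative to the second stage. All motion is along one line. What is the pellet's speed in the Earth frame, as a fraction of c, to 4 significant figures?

u ≈ 0.6332c

Compose boost 2: (0.277 + 0.250)/(1 + 0.277×0.250) = 0.5270/1.06925 = 0.492869
Compose boost 3: (0.204 + 0.492869)/(1 + 0.204×0.492869) = 0.696869/1.10055 = 0.6332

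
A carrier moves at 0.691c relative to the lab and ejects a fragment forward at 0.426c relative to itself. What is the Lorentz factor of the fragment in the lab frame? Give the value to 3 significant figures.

u_lab = (0.426 + 0.691)/(1 + 0.426×0.691) = 1.117/1.29437 = 0.862971
γ = 1/√(1 − 0.862971²) = 1.98

γ ≈ 1.98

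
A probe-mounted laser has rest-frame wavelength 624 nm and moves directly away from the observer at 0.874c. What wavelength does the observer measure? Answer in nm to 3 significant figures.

Relativistic Doppler: λ_obs = λ_src √((1+β)/(1−β))
= 624 × √(1.8740/0.12600) = 624 × 3.8566 = 2410 nm

λ_obs ≈ 2410 nm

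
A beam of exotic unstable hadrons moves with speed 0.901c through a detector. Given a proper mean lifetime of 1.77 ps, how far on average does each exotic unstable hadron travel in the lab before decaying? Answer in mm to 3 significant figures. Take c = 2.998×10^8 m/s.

γ = 1/√(1 − 0.901²) = 2.3051
Dilated lifetime: Δt = γτ₀ = 2.3051 × 1.77 ps = 4.0800 ps
d = vΔt = 0.901c × 4.0800 ps = 2.7012×10^8 m/s × 4.0800×10^-12 s = 1.10 mm

d ≈ 1.10 mm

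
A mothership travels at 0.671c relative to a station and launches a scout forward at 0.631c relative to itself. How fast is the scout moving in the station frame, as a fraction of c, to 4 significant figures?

u ≈ 0.9147c

Compose boost 2: (0.631 + 0.671)/(1 + 0.631×0.671) = 1.302/1.42340 = 0.9147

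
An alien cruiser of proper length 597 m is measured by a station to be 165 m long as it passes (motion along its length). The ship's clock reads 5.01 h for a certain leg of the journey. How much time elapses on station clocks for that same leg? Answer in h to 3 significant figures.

Δt ≈ 18.1 h

Length contraction ⇒ γ = L₀/L = 597/165 = 3.6182
Time dilation: Δt = γτ₀ = 3.6182 × 5.01 h = 18.1 h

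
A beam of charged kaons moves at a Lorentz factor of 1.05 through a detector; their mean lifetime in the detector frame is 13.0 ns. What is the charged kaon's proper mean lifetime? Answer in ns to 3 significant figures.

γ = 1.05 (given)
Proper time: τ₀ = Δt/γ = 13.0/1.05 = 12.4 ns

τ₀ ≈ 12.4 ns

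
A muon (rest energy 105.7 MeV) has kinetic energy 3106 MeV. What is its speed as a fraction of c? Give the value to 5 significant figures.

γ = 1 + K/(m₀c²) = 1 + 3106/105.7 = 30.38505
β = √(1 − 1/γ²) = 0.99946

β ≈ 0.99946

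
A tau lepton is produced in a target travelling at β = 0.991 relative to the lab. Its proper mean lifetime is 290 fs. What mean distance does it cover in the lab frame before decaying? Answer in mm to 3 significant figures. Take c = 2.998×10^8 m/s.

d ≈ 0.644 mm

γ = 1/√(1 − 0.991²) = 7.4704
Dilated lifetime: Δt = γτ₀ = 7.4704 × 290 fs = 2166.4 fs
d = vΔt = 0.991c × 2166.4 fs = 2.9710×10^8 m/s × 2.1664×10^-12 s = 0.644 mm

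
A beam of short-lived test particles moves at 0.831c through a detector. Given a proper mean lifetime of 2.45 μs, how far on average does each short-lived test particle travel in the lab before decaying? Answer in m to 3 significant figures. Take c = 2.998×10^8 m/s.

γ = 1/√(1 − 0.831²) = 1.7977
Dilated lifetime: Δt = γτ₀ = 1.7977 × 2.45 μs = 4.4043 μs
d = vΔt = 0.831c × 4.4043 μs = 2.4913×10^8 m/s × 4.4043×10^-6 s = 1100 m

d ≈ 1100 m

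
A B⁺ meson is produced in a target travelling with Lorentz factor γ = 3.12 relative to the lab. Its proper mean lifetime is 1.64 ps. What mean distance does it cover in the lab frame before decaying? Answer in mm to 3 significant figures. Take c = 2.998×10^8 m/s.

d ≈ 1.45 mm

β = √(1 − 1/γ²) = √(1 − 1/3.12²) = 0.94724
Dilated lifetime: Δt = γτ₀ = 3.12 × 1.64 ps = 5.1168 ps
d = vΔt = 0.94724c × 5.1168 ps = 2.8398×10^8 m/s × 5.1168×10^-12 s = 1.45 mm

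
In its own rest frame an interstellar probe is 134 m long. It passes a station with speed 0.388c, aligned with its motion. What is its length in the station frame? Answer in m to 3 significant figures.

L ≈ 124 m

γ = 1/√(1 − 0.388²) = 1.0850
Length contraction: L = L₀/γ = 134/1.0850 = 124 m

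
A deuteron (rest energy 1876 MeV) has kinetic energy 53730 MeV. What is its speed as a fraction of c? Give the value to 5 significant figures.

β ≈ 0.99943

γ = 1 + K/(m₀c²) = 1 + 53730/1876 = 29.64072
β = √(1 − 1/γ²) = 0.99943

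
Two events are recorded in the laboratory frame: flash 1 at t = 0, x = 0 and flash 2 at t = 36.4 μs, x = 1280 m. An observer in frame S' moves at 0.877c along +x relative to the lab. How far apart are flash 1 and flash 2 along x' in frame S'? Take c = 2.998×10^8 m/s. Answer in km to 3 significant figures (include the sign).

γ = 1/√(1 − 0.877²) = 2.0812
Δx' = γ(Δx − vΔt) = 2.0812 × (1280 m − 0.877×(2.998×10^8 m/s)×36.4×10^-6 s)
= 2.0812 × (-8290.5 m) = -17.3 km

Δx' ≈ -17.3 km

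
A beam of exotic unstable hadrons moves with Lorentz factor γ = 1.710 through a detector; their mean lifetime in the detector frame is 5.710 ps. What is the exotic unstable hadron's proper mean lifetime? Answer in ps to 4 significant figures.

τ₀ ≈ 3.339 ps

γ = 1.710 (given)
Proper time: τ₀ = Δt/γ = 5.710/1.710 = 3.339 ps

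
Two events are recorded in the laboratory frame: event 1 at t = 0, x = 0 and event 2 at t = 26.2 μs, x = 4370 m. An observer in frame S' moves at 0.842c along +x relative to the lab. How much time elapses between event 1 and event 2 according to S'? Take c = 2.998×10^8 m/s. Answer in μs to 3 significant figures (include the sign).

γ = 1/√(1 − 0.842²) = 1.8536
Δt' = γ(Δt − vΔx/c²) = 1.8536 × (26.2 μs − 0.842×4370 m / (2.998×10^8 m/s))
= 1.8536 × (13.927 μs) = 25.8 μs

Δt' ≈ 25.8 μs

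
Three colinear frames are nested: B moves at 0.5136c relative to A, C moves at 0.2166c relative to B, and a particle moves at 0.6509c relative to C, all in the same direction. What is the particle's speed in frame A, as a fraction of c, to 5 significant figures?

u ≈ 0.91615c

Compose boost 2: (0.2166 + 0.5136)/(1 + 0.2166×0.5136) = 0.73020/1.111246 = 0.6571004
Compose boost 3: (0.6509 + 0.6571004)/(1 + 0.6509×0.6571004) = 1.308000/1.427707 = 0.91615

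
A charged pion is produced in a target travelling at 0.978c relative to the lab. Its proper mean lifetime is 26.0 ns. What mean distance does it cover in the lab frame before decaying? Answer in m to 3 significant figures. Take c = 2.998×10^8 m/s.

d ≈ 36.5 m

γ = 1/√(1 − 0.978²) = 4.7938
Dilated lifetime: Δt = γτ₀ = 4.7938 × 26.0 ns = 124.64 ns
d = vΔt = 0.978c × 124.64 ns = 2.9320×10^8 m/s × 1.2464×10^-7 s = 36.5 m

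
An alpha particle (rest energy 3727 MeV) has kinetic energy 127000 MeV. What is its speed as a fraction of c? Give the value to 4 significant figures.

γ = 1 + K/(m₀c²) = 1 + 127000/3727 = 35.0757
β = √(1 − 1/γ²) = 0.9996

β ≈ 0.9996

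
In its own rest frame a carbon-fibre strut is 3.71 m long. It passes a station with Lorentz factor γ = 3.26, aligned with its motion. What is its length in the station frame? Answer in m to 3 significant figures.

L ≈ 1.14 m

γ = 3.26 (given)
Length contraction: L = L₀/γ = 3.71/3.26 = 1.14 m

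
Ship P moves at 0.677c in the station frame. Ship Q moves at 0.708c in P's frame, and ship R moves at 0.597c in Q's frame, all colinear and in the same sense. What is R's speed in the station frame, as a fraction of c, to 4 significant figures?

Compose boost 2: (0.708 + 0.677)/(1 + 0.708×0.677) = 1.385/1.47932 = 0.936244
Compose boost 3: (0.597 + 0.936244)/(1 + 0.597×0.936244) = 1.53324/1.55894 = 0.9835

u ≈ 0.9835c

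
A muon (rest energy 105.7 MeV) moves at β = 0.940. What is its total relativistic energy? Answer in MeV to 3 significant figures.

E ≈ 310 MeV

γ = 1/√(1 − 0.940²) = 2.9311
E = γm₀c² = 2.9311 × 105.7 MeV = 310 MeV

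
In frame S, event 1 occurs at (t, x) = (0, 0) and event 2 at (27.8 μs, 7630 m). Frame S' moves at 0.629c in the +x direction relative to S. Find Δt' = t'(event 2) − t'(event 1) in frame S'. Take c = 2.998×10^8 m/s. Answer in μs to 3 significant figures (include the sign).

Δt' ≈ 15.2 μs

γ = 1/√(1 − 0.629²) = 1.2863
Δt' = γ(Δt − vΔx/c²) = 1.2863 × (27.8 μs − 0.629×7630 m / (2.998×10^8 m/s))
= 1.2863 × (11.792 μs) = 15.2 μs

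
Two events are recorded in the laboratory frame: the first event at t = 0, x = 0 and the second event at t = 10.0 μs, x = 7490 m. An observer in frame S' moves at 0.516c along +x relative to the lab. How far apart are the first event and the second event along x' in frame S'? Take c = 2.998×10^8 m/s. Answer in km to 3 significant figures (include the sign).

γ = 1/√(1 − 0.516²) = 1.1674
Δx' = γ(Δx − vΔt) = 1.1674 × (7490 m − 0.516×(2.998×10^8 m/s)×10.0×10^-6 s)
= 1.1674 × (5943.0 m) = 6.94 km

Δx' ≈ 6.94 km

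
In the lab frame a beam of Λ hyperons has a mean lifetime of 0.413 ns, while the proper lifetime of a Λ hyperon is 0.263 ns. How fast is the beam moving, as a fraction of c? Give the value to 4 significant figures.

β ≈ 0.7710

γ = Δt/τ₀ = 0.413/0.263 = 1.57034
β = √(1 − 1/γ²) = √(1 − 1/1.57034²) = 0.7710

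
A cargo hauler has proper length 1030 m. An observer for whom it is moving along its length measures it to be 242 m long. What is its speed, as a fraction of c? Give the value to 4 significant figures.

β ≈ 0.9720

γ = L₀/L = 1030/242 = 4.25620
β = √(1 − 1/γ²) = 0.9720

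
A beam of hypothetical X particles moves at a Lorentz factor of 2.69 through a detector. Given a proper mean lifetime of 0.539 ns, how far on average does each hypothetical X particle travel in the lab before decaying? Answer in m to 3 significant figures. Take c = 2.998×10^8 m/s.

β = √(1 − 1/γ²) = √(1 − 1/2.69²) = 0.92833
Dilated lifetime: Δt = γτ₀ = 2.69 × 0.539 ns = 1.4499 ns
d = vΔt = 0.92833c × 1.4499 ns = 2.7831×10^8 m/s × 1.4499×10^-9 s = 0.404 m

d ≈ 0.404 m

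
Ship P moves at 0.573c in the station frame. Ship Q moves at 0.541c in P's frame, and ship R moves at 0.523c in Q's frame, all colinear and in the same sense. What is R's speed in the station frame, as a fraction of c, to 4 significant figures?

u ≈ 0.9506c

Compose boost 2: (0.541 + 0.573)/(1 + 0.541×0.573) = 1.114/1.30999 = 0.850386
Compose boost 3: (0.523 + 0.850386)/(1 + 0.523×0.850386) = 1.37339/1.44475 = 0.9506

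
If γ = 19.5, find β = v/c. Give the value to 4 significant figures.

β = √(1 − 1/γ²) = √(1 − 1/19.5²) = √(0.997370) = 0.9987

β ≈ 0.9987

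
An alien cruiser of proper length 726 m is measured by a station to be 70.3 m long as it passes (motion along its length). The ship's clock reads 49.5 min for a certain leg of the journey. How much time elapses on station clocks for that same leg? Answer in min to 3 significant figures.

Length contraction ⇒ γ = L₀/L = 726/70.3 = 10.327
Time dilation: Δt = γτ₀ = 10.327 × 49.5 min = 511 min

Δt ≈ 511 min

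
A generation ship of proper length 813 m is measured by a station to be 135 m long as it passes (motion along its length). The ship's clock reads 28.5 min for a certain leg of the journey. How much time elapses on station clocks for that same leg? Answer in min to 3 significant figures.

Δt ≈ 172 min

Length contraction ⇒ γ = L₀/L = 813/135 = 6.0222
Time dilation: Δt = γτ₀ = 6.0222 × 28.5 min = 172 min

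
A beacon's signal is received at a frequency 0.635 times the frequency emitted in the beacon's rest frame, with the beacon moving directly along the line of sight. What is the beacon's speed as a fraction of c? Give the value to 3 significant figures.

f_obs/f_src = √((1−β)/(1+β)) = 0.635  ⇒  (1−β)/(1+β) = 0.40323
β = |1 − D²|/(1 + D²) = |1 − 0.40323|/(1 + 0.40323) = 0.425

β ≈ 0.425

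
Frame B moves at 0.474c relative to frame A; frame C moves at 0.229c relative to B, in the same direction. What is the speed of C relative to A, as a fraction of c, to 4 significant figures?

u ≈ 0.6342c

Compose boost 2: (0.229 + 0.474)/(1 + 0.229×0.474) = 0.7030/1.10855 = 0.6342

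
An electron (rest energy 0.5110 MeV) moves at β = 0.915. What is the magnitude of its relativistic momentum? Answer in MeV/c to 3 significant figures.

γ = 1/√(1 − 0.915²) = 2.4786
p = γβm₀c = 2.4786 × 0.915 × 0.5110 MeV/c = 1.16 MeV/c

p ≈ 1.16 MeV/c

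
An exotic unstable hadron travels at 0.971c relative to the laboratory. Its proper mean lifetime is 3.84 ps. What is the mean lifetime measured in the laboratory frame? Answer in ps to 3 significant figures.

γ = 1/√(1 − 0.971²) = 4.1827
Time dilation: Δt = γτ₀ = 4.1827 × 3.84 ps = 16.1 ps

Δt ≈ 16.1 ps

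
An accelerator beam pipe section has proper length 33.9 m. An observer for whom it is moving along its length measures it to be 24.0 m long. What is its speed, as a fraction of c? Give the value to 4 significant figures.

β ≈ 0.7062

γ = L₀/L = 33.9/24.0 = 1.41250
β = √(1 − 1/γ²) = 0.7062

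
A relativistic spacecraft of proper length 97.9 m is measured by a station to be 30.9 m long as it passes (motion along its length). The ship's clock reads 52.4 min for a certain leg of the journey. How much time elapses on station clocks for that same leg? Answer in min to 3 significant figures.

Length contraction ⇒ γ = L₀/L = 97.9/30.9 = 3.1683
Time dilation: Δt = γτ₀ = 3.1683 × 52.4 min = 166 min

Δt ≈ 166 min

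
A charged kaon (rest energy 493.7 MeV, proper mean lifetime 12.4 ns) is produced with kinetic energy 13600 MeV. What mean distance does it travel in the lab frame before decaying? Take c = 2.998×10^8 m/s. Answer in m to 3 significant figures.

d ≈ 106 m

γ = 1 + K/(m₀c²) = 1 + 13600/493.7 = 28.547
β = √(1 − 1/γ²) = 0.99939
Dilated lifetime: γτ₀ = 28.547 × 12.4 ns = 353.98 ns
d = βc·γτ₀ = 0.99939 × (2.998×10^8 m/s) × 3.5398×10^-7 s = 106 m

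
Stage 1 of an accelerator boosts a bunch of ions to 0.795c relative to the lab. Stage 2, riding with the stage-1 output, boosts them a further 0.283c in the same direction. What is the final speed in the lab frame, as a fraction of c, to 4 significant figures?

u ≈ 0.8800c

Compose boost 2: (0.283 + 0.795)/(1 + 0.283×0.795) = 1.078/1.22498 = 0.8800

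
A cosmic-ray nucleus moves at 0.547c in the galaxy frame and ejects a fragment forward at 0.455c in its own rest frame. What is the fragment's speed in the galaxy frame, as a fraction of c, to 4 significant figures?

Compose boost 2: (0.455 + 0.547)/(1 + 0.455×0.547) = 1.002/1.24889 = 0.8023

u ≈ 0.8023c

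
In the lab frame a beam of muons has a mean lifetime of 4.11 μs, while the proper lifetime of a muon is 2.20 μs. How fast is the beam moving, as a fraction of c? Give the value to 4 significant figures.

γ = Δt/τ₀ = 4.11/2.20 = 1.86818
β = √(1 − 1/γ²) = √(1 − 1/1.86818²) = 0.8447

β ≈ 0.8447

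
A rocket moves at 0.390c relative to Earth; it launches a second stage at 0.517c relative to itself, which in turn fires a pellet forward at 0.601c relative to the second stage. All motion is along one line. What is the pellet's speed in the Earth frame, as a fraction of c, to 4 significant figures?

Compose boost 2: (0.517 + 0.390)/(1 + 0.517×0.390) = 0.9070/1.20163 = 0.754808
Compose boost 3: (0.601 + 0.754808)/(1 + 0.601×0.754808) = 1.35581/1.45364 = 0.9327

u ≈ 0.9327c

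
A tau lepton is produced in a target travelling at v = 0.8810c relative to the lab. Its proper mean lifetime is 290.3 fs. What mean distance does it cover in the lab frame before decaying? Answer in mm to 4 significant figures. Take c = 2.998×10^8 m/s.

γ = 1/√(1 − 0.8810²) = 2.11365
Dilated lifetime: Δt = γτ₀ = 2.11365 × 290.3 fs = 613.591 fs
d = vΔt = 0.8810c × 613.591 fs = 2.64124×10^8 m/s × 6.13591×10^-13 s = 0.1621 mm

d ≈ 0.1621 mm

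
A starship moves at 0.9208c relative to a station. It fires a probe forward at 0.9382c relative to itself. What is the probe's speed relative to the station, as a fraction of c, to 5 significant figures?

Relativistic velocity addition: u = (u' + v)/(1 + u'v/c²)
= (0.9382 + 0.9208)/(1 + 0.9382×0.9208) = 1.8590/1.863895 = 0.99737

u ≈ 0.99737c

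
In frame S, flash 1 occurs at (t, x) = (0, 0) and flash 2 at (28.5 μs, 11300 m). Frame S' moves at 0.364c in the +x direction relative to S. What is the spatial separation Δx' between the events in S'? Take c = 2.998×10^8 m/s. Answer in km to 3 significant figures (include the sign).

γ = 1/√(1 − 0.364²) = 1.0737
Δx' = γ(Δx − vΔt) = 1.0737 × (11300 m − 0.364×(2.998×10^8 m/s)×28.5×10^-6 s)
= 1.0737 × (8189.9 m) = 8.79 km

Δx' ≈ 8.79 km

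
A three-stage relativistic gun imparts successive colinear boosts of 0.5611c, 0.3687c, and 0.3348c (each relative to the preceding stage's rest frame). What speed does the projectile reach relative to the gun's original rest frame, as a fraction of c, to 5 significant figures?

Compose boost 2: (0.3687 + 0.5611)/(1 + 0.3687×0.5611) = 0.92980/1.206878 = 0.7704178
Compose boost 3: (0.3348 + 0.7704178)/(1 + 0.3348×0.7704178) = 1.105218/1.257936 = 0.87860

u ≈ 0.87860c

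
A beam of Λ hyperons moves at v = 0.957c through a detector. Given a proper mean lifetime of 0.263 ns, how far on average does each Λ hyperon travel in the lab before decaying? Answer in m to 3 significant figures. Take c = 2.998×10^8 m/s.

γ = 1/√(1 − 0.957²) = 3.4472
Dilated lifetime: Δt = γτ₀ = 3.4472 × 0.263 ns = 0.90662 ns
d = vΔt = 0.957c × 0.90662 ns = 2.8691×10^8 m/s × 9.0662×10^-10 s = 0.260 m

d ≈ 0.260 m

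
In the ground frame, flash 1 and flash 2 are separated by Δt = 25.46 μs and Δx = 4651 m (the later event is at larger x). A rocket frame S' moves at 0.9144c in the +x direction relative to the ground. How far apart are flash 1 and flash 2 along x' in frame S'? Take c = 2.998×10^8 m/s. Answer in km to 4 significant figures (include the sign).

Δx' ≈ -5.752 km

γ = 1/√(1 − 0.9144²) = 2.47028
Δx' = γ(Δx − vΔt) = 2.47028 × (4651 m − 0.9144×(2.998×10^8 m/s)×25.46×10^-6 s)
= 2.47028 × (-2328.53 m) = -5.752 km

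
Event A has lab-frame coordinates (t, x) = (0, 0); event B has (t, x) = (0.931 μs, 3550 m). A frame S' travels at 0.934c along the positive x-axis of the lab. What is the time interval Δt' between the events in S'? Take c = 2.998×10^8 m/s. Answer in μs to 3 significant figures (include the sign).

Δt' ≈ -28.4 μs

γ = 1/√(1 − 0.934²) = 2.7990
Δt' = γ(Δt − vΔx/c²) = 2.7990 × (0.931 μs − 0.934×3550 m / (2.998×10^8 m/s))
= 2.7990 × (-10.129 μs) = -28.4 μs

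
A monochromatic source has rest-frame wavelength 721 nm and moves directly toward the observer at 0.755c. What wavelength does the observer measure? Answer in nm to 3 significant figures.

Relativistic Doppler: λ_obs = λ_src √((1−β)/(1+β))
= 721 × √(0.24500/1.7550) = 721 × 0.37363 = 269 nm

λ_obs ≈ 269 nm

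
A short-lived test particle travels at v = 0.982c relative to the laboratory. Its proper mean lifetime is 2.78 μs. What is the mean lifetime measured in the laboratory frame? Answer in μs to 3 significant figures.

γ = 1/√(1 − 0.982²) = 5.2943
Time dilation: Δt = γτ₀ = 5.2943 × 2.78 μs = 14.7 μs

Δt ≈ 14.7 μs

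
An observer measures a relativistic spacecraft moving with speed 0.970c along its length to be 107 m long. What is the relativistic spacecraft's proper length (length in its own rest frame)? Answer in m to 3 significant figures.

L₀ ≈ 440 m

γ = 1/√(1 − 0.970²) = 4.1135
L₀ = γL = 4.1135 × 107 = 440 m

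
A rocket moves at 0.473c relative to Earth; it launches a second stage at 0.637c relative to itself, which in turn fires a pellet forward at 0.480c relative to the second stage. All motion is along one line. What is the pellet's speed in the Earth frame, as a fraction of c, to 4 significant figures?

u ≈ 0.9458c

Compose boost 2: (0.637 + 0.473)/(1 + 0.637×0.473) = 1.110/1.30130 = 0.852993
Compose boost 3: (0.480 + 0.852993)/(1 + 0.480×0.852993) = 1.33299/1.40944 = 0.9458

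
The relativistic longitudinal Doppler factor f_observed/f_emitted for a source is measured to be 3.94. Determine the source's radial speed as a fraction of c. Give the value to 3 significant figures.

f_obs/f_src = √((1+β)/(1−β)) = 3.94  ⇒  (1+β)/(1−β) = 15.524
β = |1 − D²|/(1 + D²) = |1 − 15.524|/(1 + 15.524) = 0.879

β ≈ 0.879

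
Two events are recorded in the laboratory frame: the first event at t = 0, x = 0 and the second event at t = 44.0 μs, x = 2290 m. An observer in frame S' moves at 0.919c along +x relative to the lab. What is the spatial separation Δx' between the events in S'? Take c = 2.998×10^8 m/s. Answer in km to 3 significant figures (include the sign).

Δx' ≈ -24.9 km

γ = 1/√(1 − 0.919²) = 2.5364
Δx' = γ(Δx − vΔt) = 2.5364 × (2290 m − 0.919×(2.998×10^8 m/s)×44.0×10^-6 s)
= 2.5364 × (-9832.7 m) = -24.9 km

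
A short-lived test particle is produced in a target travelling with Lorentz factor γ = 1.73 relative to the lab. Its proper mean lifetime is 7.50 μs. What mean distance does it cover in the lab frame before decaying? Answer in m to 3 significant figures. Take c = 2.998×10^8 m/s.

d ≈ 3170 m

β = √(1 − 1/γ²) = √(1 − 1/1.73²) = 0.81601
Dilated lifetime: Δt = γτ₀ = 1.73 × 7.50 μs = 12.975 μs
d = vΔt = 0.81601c × 12.975 μs = 2.4464×10^8 m/s × 1.2975×10^-5 s = 3170 m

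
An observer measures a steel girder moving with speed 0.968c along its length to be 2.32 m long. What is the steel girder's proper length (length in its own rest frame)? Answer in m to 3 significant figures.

γ = 1/√(1 − 0.968²) = 3.9849
L₀ = γL = 3.9849 × 2.32 = 9.24 m

L₀ ≈ 9.24 m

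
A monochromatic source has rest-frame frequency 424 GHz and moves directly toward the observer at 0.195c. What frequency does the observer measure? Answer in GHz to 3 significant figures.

Relativistic Doppler: f_obs = f_src √((1+β)/(1−β))
= 424 × √(1.1950/0.80500) = 424 × 1.2184 = 517 GHz

f_obs ≈ 517 GHz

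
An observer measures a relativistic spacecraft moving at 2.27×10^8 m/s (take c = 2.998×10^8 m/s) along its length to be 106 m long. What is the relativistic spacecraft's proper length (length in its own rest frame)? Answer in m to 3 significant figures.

β = v/c = 2.27×10^8 / 2.998×10^8 = 0.75717
γ = 1/√(1 − 0.75717²) = 1.5309
L₀ = γL = 1.5309 × 106 = 162 m

L₀ ≈ 162 m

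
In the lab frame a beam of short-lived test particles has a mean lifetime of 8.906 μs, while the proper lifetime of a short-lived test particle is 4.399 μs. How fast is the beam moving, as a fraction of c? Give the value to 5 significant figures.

β ≈ 0.86950

γ = Δt/τ₀ = 8.906/4.399 = 2.024551
β = √(1 − 1/γ²) = √(1 − 1/2.024551²) = 0.86950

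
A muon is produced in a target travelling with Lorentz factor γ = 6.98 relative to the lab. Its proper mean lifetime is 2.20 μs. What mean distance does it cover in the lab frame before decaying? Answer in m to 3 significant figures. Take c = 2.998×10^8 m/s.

β = √(1 − 1/γ²) = √(1 − 1/6.98²) = 0.98968
Dilated lifetime: Δt = γτ₀ = 6.98 × 2.20 μs = 15.356 μs
d = vΔt = 0.98968c × 15.356 μs = 2.9671×10^8 m/s × 1.5356×10^-5 s = 4560 m

d ≈ 4560 m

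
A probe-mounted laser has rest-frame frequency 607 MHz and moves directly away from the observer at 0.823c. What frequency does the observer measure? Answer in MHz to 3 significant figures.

Relativistic Doppler: f_obs = f_src √((1−β)/(1+β))
= 607 × √(0.17700/1.8230) = 607 × 0.31160 = 189 MHz

f_obs ≈ 189 MHz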